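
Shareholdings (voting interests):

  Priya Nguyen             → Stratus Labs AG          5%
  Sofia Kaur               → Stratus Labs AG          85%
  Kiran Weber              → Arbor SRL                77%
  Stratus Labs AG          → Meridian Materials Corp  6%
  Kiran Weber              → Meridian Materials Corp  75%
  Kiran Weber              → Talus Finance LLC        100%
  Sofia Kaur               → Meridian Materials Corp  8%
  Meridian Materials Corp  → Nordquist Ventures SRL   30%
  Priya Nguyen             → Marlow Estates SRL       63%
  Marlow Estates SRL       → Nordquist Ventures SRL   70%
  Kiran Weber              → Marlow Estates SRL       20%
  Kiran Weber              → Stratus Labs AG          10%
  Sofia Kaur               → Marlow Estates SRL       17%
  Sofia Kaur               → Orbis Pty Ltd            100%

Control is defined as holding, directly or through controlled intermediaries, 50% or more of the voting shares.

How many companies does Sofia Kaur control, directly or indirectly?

Sofia holds 85% of Stratus, so Sofia controls Stratus.
Sofia holds 100% of Orbis, so Sofia controls Orbis.
No other company's threshold is met.
Sofia controls 2 companies.

2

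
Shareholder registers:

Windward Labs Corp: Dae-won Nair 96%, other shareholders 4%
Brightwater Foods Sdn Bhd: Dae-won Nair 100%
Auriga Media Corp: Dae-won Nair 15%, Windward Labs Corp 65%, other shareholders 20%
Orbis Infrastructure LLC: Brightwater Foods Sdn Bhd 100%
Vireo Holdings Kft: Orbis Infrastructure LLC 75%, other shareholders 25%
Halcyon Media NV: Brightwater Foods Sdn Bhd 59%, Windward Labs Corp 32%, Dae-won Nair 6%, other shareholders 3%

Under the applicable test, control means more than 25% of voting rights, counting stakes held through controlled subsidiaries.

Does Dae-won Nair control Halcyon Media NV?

Yes

Dae-won holds 100% of Brightwater, so Dae-won controls Brightwater.
Dae-won holds 96% of Windward, so Dae-won controls Windward.
Brightwater and Windward and Dae-won together hold 59% + 32% + 6% = 97% of Halcyon, so Dae-won controls Halcyon.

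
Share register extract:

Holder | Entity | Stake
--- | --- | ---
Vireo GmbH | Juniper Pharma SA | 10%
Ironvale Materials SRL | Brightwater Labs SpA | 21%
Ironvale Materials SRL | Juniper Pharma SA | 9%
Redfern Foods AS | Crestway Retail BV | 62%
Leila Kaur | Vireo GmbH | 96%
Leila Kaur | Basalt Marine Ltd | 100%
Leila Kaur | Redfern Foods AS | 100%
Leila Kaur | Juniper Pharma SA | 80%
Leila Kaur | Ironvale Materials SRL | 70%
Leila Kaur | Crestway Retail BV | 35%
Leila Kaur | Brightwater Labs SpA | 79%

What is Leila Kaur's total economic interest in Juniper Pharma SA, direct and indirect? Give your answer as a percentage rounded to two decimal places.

95.90%

Leila reaches Juniper along 3 paths.
Via Vireo: 96% × 10% = 9.6%.
Via Ironvale: 70% × 9% = 6.3%.
Direct stake: 80% = 80%.
Total: 9.6% + 6.3% + 80% = 95.9%.
Rounded: 95.90%.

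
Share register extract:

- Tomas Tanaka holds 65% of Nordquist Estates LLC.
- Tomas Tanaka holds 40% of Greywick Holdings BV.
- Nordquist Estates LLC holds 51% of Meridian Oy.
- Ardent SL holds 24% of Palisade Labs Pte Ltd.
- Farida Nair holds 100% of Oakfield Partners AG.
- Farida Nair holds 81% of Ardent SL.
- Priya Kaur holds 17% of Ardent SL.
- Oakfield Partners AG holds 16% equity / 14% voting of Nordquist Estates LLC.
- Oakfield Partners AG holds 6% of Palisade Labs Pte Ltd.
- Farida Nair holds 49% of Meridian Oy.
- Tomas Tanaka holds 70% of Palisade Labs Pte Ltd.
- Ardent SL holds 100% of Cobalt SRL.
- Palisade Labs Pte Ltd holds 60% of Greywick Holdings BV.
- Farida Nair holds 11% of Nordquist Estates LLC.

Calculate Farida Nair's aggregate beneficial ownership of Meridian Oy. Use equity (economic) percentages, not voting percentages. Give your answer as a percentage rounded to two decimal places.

62.77%

Farida reaches Meridian along 3 paths.
Direct stake: 49% = 49%.
Via Nordquist: 11% × 51% = 5.61%.
Via Oakfield → Nordquist: 100% × 16% × 51% = 8.16%.
Total: 49% + 5.61% + 8.16% = 62.77%.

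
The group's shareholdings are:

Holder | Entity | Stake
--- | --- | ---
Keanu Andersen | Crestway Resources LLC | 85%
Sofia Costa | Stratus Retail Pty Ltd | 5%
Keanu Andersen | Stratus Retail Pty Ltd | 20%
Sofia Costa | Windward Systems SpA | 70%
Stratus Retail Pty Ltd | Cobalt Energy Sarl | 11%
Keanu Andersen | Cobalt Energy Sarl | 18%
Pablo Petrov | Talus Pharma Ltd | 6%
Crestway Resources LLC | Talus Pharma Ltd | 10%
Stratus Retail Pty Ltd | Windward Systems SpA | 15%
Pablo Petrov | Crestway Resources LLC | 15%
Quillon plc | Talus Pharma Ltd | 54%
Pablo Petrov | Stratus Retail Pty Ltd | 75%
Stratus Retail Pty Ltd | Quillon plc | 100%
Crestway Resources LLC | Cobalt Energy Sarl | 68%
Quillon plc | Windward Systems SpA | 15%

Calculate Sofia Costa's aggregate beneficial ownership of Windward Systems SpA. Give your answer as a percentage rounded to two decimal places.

71.50%

Sofia reaches Windward along 3 paths.
Direct stake: 70% = 70%.
Via Stratus: 5% × 15% = 0.75%.
Via Stratus → Quillon: 5% × 100% × 15% = 0.75%.
Total: 70% + 0.75% + 0.75% = 71.5%.
Rounded: 71.50%.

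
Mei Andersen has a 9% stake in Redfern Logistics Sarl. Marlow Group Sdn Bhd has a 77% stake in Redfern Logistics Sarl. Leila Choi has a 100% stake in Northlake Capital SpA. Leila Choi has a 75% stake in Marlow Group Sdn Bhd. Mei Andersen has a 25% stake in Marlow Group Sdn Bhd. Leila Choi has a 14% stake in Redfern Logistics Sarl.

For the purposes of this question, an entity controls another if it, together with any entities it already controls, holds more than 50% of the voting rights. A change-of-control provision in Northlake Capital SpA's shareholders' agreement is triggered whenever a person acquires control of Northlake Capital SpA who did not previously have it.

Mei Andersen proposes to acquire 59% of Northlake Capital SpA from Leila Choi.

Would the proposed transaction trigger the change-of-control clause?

The purchase adds only to Mei's holdings (Leila's stake shrinks), so Mei is the only person who could newly come to control Northlake.
Mei's largest direct stake is 25% in Marlow, which does not meet the threshold, so Mei controls no company.
Neither Mei nor any entity Mei controls holds any voting interest in Northlake.
So before the transaction, Mei does not control Northlake.
After the purchase, Mei holds 59% of Northlake directly, and Leila's stake falls to 41%.
Mei holds 59% of Northlake, so Mei controls Northlake.
Mei did not control Northlake before and does after, so the clause is triggered.

Yes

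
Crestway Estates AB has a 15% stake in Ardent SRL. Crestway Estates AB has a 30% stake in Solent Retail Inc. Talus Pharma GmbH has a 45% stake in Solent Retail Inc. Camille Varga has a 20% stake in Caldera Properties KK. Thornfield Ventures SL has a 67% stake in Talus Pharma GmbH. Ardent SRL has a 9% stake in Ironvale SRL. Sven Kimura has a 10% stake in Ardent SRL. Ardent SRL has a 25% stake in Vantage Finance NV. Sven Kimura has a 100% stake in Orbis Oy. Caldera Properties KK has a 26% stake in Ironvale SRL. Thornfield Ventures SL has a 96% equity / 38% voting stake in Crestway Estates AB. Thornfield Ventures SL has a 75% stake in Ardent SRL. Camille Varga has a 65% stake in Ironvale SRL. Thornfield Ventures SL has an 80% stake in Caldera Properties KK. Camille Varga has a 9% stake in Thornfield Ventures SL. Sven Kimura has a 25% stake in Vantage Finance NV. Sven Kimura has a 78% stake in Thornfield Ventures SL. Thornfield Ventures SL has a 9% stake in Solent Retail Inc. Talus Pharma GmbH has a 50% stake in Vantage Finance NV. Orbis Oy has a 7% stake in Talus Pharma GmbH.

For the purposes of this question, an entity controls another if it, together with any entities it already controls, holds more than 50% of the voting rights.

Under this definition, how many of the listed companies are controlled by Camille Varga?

Camille holds 65% of Ironvale, so Camille controls Ironvale.
No other company's threshold is met.
Camille controls 1 company.

1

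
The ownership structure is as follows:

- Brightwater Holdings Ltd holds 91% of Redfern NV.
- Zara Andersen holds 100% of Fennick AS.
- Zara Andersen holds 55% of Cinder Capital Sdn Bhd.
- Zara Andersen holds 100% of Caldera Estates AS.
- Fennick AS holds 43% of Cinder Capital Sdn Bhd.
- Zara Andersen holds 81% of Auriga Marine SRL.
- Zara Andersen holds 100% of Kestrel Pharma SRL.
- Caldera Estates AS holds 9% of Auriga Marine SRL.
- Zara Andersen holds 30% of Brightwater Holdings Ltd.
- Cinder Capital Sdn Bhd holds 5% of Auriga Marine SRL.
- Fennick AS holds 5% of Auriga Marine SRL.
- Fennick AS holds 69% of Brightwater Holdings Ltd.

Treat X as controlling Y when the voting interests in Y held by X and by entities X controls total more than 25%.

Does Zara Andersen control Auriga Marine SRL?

Zara holds 100% of Caldera, so Zara controls Caldera.
Zara holds 100% of Fennick, so Zara controls Fennick.
Fennick and Zara together hold 43% + 55% = 98% of Cinder, so Zara controls Cinder.
Fennick and Caldera and Zara and Cinder together hold 5% + 9% + 81% + 5% = 100% of Auriga, so Zara controls Auriga.

Yes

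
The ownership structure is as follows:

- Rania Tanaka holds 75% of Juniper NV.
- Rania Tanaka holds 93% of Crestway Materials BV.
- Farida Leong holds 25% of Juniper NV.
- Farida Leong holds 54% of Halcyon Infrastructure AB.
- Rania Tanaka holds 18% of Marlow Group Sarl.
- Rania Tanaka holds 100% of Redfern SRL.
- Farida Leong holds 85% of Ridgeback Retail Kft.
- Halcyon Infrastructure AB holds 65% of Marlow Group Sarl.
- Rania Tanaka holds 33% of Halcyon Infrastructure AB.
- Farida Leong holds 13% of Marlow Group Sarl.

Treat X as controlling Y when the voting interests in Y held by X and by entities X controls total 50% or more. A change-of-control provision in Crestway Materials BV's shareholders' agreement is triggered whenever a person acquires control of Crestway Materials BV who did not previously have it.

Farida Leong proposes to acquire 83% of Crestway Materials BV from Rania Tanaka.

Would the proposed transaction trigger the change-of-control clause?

Yes

The purchase adds only to Farida's holdings (Rania's stake shrinks), so Farida is the only person who could newly come to control Crestway.
Farida holds 85% of Ridgeback, so Farida controls Ridgeback.
Farida holds 54% of Halcyon, so Farida controls Halcyon.
Halcyon and Farida together hold 65% + 13% = 78% of Marlow, so Farida controls Marlow.
Neither Farida nor any entity Farida controls holds any voting interest in Crestway.
So before the transaction, Farida does not control Crestway.
After the purchase, Farida holds 83% of Crestway directly, and Rania's stake falls to 10%.
Farida holds 83% of Crestway, so Farida controls Crestway.
Farida did not control Crestway before and does after, so the clause is triggered.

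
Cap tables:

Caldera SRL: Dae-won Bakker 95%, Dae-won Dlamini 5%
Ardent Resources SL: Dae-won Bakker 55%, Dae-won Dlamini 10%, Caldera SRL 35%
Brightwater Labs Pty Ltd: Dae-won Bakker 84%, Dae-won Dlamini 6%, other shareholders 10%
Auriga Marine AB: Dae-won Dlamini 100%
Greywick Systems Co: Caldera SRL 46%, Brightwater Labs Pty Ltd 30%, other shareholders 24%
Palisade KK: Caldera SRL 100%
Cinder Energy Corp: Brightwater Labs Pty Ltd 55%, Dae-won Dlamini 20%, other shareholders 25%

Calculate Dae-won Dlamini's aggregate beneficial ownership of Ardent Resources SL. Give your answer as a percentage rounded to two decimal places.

Dae-won Dlamini reaches Ardent along 2 paths.
Direct stake: 10% = 10%.
Via Caldera: 5% × 35% = 1.75%.
Total: 10% + 1.75% = 11.75%.

11.75%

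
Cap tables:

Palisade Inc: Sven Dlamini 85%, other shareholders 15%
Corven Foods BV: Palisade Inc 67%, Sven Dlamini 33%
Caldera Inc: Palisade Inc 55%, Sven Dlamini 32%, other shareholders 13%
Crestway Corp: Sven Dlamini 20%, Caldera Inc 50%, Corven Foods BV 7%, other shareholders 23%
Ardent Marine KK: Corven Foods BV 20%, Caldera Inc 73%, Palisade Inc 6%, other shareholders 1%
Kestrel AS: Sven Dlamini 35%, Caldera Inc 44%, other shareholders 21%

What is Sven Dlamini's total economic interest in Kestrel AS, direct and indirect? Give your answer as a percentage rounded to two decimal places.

Sven reaches Kestrel along 3 paths.
Direct stake: 35% = 35%.
Via Palisade → Caldera: 85% × 55% × 44% = 20.57%.
Via Caldera: 32% × 44% = 14.08%.
Total: 35% + 20.57% + 14.08% = 69.65%.

69.65%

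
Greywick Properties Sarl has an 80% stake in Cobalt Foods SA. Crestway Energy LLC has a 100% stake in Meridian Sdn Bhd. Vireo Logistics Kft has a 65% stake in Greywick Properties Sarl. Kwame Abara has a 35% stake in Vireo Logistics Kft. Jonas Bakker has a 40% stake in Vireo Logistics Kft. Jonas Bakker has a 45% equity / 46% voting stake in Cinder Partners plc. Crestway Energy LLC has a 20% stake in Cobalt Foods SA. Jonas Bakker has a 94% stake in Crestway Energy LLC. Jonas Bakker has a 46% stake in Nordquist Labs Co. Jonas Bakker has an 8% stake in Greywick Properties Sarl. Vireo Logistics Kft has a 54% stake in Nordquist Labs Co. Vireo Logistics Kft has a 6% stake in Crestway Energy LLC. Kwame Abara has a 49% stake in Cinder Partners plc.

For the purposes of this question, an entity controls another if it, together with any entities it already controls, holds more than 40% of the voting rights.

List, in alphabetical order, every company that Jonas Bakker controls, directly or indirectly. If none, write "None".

Cinder Partners plc, Crestway Energy LLC, Meridian Sdn Bhd, Nordquist Labs Co

Jonas holds 46% of Cinder, so Jonas controls Cinder.
Jonas holds 94% of Crestway, so Jonas controls Crestway.
Jonas holds 46% of Nordquist, so Jonas controls Nordquist.
Crestway holds 100% of Meridian, so Jonas controls Meridian.
No other company's threshold is met.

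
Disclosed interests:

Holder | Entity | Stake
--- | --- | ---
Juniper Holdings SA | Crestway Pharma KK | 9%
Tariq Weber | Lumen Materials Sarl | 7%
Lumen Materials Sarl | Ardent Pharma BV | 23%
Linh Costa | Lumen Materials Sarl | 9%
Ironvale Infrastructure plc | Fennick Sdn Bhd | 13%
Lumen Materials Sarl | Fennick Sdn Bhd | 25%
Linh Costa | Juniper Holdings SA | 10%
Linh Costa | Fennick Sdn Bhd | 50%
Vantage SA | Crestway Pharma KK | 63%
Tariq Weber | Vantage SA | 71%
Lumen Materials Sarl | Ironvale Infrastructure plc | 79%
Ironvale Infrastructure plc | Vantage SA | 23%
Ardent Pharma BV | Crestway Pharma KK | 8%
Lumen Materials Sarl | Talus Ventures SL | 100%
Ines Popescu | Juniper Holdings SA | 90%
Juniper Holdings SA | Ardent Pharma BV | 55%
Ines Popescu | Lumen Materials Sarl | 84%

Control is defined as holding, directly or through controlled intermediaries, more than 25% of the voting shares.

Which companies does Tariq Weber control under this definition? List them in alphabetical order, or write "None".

Crestway Pharma KK, Vantage SA

Tariq holds 71% of Vantage, so Tariq controls Vantage.
Vantage holds 63% of Crestway, so Tariq controls Crestway.
No other company's threshold is met.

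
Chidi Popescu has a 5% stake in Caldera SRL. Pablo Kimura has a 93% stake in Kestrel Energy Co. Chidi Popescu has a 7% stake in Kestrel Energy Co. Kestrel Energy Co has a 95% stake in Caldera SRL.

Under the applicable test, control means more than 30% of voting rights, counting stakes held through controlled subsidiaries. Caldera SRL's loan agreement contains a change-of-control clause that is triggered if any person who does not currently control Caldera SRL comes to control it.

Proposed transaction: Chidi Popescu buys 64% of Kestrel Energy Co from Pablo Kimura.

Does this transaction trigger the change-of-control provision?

Yes

The purchase adds only to Chidi's holdings (Pablo's stake shrinks), so Chidi is the only person who could newly come to control Caldera.
Chidi's largest direct stake is 7% in Kestrel, which does not meet the threshold, so Chidi controls no company.
In Caldera, Chidi's side holds only 5%, not > 30%.
So before the transaction, Chidi does not control Caldera.
After the purchase, Chidi's direct stake in Kestrel rises to 7% + 64% = 71%, and Pablo's stake falls to 29%.
Chidi holds 71% of Kestrel, so Chidi controls Kestrel.
Chidi and Kestrel together hold 5% + 95% = 100% of Caldera, so Chidi controls Caldera.
Chidi did not control Caldera before and does after, so the clause is triggered.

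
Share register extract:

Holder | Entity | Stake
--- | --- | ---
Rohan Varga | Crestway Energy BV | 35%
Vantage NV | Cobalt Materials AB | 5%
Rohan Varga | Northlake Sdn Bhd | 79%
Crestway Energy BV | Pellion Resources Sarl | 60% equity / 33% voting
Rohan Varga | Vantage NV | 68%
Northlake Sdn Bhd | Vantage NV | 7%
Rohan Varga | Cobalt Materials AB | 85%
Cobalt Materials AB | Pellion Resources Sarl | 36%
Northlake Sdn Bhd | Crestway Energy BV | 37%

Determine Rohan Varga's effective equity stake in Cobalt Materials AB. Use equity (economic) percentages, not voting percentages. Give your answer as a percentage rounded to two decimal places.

88.68%

Rohan reaches Cobalt along 3 paths.
Direct stake: 85% = 85%.
Via Northlake → Vantage: 79% × 7% × 5% = 0.2765%.
Via Vantage: 68% × 5% = 3.4%.
Total: 85% + 0.2765% + 3.4% = 88.6765%.
Rounded: 88.68%.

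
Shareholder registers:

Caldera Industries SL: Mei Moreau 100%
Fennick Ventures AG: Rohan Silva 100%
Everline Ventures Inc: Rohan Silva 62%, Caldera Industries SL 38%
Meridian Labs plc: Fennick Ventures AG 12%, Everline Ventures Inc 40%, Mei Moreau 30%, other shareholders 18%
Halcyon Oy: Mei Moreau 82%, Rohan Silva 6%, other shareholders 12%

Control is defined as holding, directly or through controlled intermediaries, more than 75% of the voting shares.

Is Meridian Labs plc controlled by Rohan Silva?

Rohan holds 100% of Fennick, so Rohan controls Fennick.
In Meridian, Rohan's side holds only 12%, not > 75%.
So Rohan does not control Meridian.

No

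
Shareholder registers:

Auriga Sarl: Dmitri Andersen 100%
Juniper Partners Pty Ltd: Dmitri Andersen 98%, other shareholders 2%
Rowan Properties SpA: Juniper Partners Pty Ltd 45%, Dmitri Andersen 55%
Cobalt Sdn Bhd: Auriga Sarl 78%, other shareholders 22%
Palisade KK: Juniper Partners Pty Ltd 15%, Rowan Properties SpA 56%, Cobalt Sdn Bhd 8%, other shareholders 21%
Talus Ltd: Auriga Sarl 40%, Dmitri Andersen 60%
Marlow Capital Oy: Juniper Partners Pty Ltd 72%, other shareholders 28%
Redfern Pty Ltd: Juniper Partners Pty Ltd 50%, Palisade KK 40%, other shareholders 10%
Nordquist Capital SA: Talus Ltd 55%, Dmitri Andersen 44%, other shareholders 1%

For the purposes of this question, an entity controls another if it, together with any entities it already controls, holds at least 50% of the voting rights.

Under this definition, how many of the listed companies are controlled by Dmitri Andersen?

9

Dmitri holds 100% of Auriga, so Dmitri controls Auriga.
Dmitri holds 98% of Juniper, so Dmitri controls Juniper.
Juniper and Dmitri together hold 45% + 55% = 100% of Rowan, so Dmitri controls Rowan.
Auriga holds 78% of Cobalt, so Dmitri controls Cobalt.
Juniper and Rowan and Cobalt together hold 15% + 56% + 8% = 79% of Palisade, so Dmitri controls Palisade.
Auriga and Dmitri together hold 40% + 60% = 100% of Talus, so Dmitri controls Talus.
Juniper holds 72% of Marlow, so Dmitri controls Marlow.
Juniper and Palisade together hold 50% + 40% = 90% of Redfern, so Dmitri controls Redfern.
Talus and Dmitri together hold 55% + 44% = 99% of Nordquist, so Dmitri controls Nordquist.
Dmitri controls 9 companies.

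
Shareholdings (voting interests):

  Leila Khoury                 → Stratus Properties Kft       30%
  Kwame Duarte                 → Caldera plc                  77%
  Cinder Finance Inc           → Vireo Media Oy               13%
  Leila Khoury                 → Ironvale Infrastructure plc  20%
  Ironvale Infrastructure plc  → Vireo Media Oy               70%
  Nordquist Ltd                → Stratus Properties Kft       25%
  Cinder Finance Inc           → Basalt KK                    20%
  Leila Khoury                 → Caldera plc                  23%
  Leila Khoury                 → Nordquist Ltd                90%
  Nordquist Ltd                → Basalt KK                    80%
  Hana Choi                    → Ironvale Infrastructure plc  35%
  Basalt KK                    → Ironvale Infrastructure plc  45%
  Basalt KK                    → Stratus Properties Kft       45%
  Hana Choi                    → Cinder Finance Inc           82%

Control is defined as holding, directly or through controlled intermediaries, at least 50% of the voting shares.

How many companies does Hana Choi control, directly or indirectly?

Hana holds 82% of Cinder, so Hana controls Cinder.
No other company's threshold is met.
Hana controls 1 company.

1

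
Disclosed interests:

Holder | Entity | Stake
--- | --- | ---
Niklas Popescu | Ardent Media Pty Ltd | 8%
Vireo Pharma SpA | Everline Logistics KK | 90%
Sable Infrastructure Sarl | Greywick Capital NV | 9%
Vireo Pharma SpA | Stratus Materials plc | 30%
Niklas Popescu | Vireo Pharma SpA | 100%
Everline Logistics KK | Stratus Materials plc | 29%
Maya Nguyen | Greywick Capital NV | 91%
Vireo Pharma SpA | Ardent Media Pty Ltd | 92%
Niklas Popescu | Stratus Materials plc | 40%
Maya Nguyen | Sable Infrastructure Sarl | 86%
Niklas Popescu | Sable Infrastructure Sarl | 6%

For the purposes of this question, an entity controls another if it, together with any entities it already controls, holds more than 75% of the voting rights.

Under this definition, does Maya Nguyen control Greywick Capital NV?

Yes

Maya holds 86% of Sable, so Maya controls Sable.
Maya and Sable together hold 91% + 9% = 100% of Greywick, so Maya controls Greywick.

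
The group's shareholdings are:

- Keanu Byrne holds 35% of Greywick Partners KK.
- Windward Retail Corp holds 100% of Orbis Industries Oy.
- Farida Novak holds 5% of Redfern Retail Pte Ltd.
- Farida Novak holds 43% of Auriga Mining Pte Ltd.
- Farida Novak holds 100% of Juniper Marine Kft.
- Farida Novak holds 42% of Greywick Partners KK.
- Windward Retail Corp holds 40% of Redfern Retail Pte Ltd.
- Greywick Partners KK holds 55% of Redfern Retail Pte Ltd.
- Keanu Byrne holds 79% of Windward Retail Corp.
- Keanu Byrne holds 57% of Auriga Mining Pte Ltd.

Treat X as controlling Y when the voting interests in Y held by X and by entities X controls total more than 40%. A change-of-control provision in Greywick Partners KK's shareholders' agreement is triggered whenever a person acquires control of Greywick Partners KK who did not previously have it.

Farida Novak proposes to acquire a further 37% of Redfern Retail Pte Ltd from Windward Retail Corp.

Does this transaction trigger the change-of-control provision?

No

The purchase adds only to Farida's holdings (Windward's stake shrinks), so Farida is the only person who could newly come to control Greywick.
Farida holds 42% of Greywick, so Farida controls Greywick.
So Farida already controls Greywick before the transaction.
After the purchase, Farida's direct stake in Redfern rises to 5% + 37% = 42%, and Windward's stake falls to 3%.
Farida controlled Greywick already, so this is not a new person acquiring control; every other person's position is unchanged or reduced.
No new person acquires control, so the clause is not triggered.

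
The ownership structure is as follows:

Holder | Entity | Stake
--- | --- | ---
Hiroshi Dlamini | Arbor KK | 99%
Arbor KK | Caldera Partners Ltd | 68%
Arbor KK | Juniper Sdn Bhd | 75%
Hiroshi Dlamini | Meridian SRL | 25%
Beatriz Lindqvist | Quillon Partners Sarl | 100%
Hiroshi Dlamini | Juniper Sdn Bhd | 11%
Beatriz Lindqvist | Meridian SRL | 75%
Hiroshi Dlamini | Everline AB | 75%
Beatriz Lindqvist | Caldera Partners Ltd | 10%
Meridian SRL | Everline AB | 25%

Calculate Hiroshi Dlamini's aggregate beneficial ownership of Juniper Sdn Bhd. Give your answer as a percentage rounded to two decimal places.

85.25%

Hiroshi reaches Juniper along 2 paths.
Via Arbor: 99% × 75% = 74.25%.
Direct stake: 11% = 11%.
Total: 74.25% + 11% = 85.25%.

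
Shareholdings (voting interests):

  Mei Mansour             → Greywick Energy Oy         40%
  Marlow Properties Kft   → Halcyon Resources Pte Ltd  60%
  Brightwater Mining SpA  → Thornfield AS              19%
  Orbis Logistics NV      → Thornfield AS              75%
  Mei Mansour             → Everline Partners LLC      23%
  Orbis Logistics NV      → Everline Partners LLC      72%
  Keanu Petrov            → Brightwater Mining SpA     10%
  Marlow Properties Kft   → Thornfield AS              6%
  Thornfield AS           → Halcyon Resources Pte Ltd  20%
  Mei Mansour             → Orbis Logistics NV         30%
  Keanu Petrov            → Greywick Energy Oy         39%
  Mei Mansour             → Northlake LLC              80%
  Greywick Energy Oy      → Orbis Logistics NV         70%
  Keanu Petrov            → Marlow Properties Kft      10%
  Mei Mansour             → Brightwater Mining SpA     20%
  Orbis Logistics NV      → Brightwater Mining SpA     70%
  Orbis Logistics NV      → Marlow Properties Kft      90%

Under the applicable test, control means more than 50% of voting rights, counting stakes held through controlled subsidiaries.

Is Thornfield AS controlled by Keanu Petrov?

No

Keanu's largest direct stake is 39% in Greywick, which does not meet the threshold, so Keanu controls no company.
Neither Keanu nor any entity Keanu controls holds any voting interest in Thornfield.
So Keanu does not control Thornfield.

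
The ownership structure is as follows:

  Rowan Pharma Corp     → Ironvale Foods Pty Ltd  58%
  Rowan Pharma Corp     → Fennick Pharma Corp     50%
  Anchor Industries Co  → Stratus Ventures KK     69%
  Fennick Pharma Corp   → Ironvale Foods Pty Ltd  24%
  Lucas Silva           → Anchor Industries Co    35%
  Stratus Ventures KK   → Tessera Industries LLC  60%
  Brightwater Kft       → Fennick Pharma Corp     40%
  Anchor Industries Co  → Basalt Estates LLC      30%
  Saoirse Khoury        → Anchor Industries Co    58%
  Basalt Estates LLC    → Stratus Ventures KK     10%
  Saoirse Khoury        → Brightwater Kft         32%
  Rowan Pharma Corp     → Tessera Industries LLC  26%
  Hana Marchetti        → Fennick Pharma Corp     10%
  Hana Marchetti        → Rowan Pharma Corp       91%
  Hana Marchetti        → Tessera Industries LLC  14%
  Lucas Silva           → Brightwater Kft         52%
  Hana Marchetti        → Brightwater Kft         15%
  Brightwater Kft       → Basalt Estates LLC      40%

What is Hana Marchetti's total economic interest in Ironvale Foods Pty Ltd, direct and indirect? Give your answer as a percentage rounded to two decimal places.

67.54%

Hana reaches Ironvale along 4 paths.
Via Brightwater → Fennick: 15% × 40% × 24% = 1.44%.
Via Rowan → Fennick: 91% × 50% × 24% = 10.92%.
Via Fennick: 10% × 24% = 2.4%.
Via Rowan: 91% × 58% = 52.78%.
Total: 1.44% + 10.92% + 2.4% + 52.78% = 67.54%.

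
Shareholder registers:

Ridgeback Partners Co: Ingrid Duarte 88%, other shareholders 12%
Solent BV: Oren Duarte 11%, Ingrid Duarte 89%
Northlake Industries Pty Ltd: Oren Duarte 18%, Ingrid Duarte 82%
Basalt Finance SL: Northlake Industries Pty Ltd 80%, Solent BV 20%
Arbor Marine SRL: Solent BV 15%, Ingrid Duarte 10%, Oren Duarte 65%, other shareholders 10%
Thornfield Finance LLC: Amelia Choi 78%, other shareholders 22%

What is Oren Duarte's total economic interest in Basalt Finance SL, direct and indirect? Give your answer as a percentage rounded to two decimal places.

16.60%

Oren reaches Basalt along 2 paths.
Via Northlake: 18% × 80% = 14.4%.
Via Solent: 11% × 20% = 2.2%.
Total: 14.4% + 2.2% = 16.6%.
Rounded: 16.60%.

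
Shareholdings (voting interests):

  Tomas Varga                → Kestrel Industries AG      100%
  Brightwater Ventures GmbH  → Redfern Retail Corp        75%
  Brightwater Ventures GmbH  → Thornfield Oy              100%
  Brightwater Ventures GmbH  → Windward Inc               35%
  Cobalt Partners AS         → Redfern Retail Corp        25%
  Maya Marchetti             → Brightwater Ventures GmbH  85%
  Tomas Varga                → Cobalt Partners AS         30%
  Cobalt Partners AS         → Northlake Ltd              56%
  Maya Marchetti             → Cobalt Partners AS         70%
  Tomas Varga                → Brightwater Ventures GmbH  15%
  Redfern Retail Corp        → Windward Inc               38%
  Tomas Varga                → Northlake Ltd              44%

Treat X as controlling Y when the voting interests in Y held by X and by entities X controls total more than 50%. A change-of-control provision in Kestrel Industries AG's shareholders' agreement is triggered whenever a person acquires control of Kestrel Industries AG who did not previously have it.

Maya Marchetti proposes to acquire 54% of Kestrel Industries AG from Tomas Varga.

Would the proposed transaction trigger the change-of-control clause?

Yes

The purchase adds only to Maya's holdings (Tomas's stake shrinks), so Maya is the only person who could newly come to control Kestrel.
Maya holds 85% of Brightwater, so Maya controls Brightwater.
Maya holds 70% of Cobalt, so Maya controls Cobalt.
Cobalt and Brightwater together hold 25% + 75% = 100% of Redfern, so Maya controls Redfern.
Brightwater and Redfern together hold 35% + 38% = 73% of Windward, so Maya controls Windward.
Cobalt holds 56% of Northlake, so Maya controls Northlake.
Brightwater holds 100% of Thornfield, so Maya controls Thornfield.
Neither Maya nor any entity Maya controls holds any voting interest in Kestrel.
So before the transaction, Maya does not control Kestrel.
After the purchase, Maya holds 54% of Kestrel directly, and Tomas's stake falls to 46%.
Maya holds 54% of Kestrel, so Maya controls Kestrel.
Maya did not control Kestrel before and does after, so the clause is triggered.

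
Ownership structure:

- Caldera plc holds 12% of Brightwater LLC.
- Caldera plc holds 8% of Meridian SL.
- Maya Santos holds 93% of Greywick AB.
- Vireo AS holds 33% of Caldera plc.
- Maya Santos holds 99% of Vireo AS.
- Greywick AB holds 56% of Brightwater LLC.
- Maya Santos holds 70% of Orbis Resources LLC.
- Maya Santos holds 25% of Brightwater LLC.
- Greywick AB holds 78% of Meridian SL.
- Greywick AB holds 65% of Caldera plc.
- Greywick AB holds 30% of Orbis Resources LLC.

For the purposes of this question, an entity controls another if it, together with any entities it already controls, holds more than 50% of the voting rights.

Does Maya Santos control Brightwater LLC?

Yes

Maya holds 93% of Greywick, so Maya controls Greywick.
Maya holds 99% of Vireo, so Maya controls Vireo.
Greywick and Vireo together hold 65% + 33% = 98% of Caldera, so Maya controls Caldera.
Maya and Greywick and Caldera together hold 25% + 56% + 12% = 93% of Brightwater, so Maya controls Brightwater.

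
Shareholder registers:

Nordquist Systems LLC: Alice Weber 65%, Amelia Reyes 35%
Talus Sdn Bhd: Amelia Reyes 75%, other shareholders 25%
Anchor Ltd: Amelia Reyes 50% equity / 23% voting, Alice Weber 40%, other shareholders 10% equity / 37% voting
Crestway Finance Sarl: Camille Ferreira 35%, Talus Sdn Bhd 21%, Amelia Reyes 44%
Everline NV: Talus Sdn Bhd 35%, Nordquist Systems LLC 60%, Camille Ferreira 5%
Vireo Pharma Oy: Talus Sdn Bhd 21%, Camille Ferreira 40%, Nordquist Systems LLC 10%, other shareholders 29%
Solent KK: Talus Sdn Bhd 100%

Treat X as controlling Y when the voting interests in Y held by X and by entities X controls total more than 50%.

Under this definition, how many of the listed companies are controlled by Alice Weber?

2

Alice holds 65% of Nordquist, so Alice controls Nordquist.
Nordquist holds 60% of Everline, so Alice controls Everline.
No other company's threshold is met.
Alice controls 2 companies.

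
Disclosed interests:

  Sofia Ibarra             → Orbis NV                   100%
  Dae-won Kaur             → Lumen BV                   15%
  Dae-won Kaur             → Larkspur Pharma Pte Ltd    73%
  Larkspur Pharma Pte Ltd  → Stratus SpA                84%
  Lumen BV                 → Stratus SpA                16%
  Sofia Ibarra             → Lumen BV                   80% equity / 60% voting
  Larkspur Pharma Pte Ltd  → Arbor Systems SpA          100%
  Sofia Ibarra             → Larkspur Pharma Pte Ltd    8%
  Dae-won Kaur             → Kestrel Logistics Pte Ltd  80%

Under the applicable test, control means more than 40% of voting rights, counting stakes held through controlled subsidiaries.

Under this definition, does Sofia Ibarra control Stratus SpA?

No

Sofia holds 100% of Orbis, so Sofia controls Orbis.
Sofia holds 60% of Lumen, so Sofia controls Lumen.
In Stratus, Sofia's side holds only 16%, not > 40%.
So Sofia does not control Stratus.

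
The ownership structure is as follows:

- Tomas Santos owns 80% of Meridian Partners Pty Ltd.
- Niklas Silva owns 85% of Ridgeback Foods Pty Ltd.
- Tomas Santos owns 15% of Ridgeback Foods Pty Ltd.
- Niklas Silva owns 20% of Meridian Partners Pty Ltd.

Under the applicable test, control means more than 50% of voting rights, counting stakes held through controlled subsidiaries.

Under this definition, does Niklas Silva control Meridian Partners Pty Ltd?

Niklas holds 85% of Ridgeback, so Niklas controls Ridgeback.
In Meridian, Niklas's side holds only 20%, not > 50%.
So Niklas does not control Meridian.

No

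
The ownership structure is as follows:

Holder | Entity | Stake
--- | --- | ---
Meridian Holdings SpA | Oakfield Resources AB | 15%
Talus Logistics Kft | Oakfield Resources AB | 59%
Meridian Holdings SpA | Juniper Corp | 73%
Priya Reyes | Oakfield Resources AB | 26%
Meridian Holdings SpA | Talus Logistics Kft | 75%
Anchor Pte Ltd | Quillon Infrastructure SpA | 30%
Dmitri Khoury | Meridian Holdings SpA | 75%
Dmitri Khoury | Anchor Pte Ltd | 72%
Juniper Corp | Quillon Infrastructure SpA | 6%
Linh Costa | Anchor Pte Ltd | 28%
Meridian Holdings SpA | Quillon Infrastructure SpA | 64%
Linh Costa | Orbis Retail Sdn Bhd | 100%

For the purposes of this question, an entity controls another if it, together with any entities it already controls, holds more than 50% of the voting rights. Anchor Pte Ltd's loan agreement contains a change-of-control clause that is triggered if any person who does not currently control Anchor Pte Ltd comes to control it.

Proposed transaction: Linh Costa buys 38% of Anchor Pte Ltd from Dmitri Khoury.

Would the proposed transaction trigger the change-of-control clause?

Yes

The purchase adds only to Linh's holdings (Dmitri's stake shrinks), so Linh is the only person who could newly come to control Anchor.
Linh holds 100% of Orbis, so Linh controls Orbis.
In Anchor, Linh's side holds only 28%, not > 50%.
So before the transaction, Linh does not control Anchor.
After the purchase, Linh's direct stake in Anchor rises to 28% + 38% = 66%, and Dmitri's stake falls to 34%.
Linh holds 66% of Anchor, so Linh controls Anchor.
Linh did not control Anchor before and does after, so the clause is triggered.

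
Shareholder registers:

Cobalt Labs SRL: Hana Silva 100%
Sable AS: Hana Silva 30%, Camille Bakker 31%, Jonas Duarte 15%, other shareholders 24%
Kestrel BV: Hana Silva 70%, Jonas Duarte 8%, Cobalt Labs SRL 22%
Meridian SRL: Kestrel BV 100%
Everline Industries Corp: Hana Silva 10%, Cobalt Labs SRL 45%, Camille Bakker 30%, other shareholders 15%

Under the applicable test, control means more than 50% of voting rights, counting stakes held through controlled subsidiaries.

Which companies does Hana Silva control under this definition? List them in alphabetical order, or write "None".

Cobalt Labs SRL, Everline Industries Corp, Kestrel BV, Meridian SRL

Hana holds 100% of Cobalt, so Hana controls Cobalt.
Hana and Cobalt together hold 70% + 22% = 92% of Kestrel, so Hana controls Kestrel.
Kestrel holds 100% of Meridian, so Hana controls Meridian.
Hana and Cobalt together hold 10% + 45% = 55% of Everline, so Hana controls Everline.
No other company's threshold is met.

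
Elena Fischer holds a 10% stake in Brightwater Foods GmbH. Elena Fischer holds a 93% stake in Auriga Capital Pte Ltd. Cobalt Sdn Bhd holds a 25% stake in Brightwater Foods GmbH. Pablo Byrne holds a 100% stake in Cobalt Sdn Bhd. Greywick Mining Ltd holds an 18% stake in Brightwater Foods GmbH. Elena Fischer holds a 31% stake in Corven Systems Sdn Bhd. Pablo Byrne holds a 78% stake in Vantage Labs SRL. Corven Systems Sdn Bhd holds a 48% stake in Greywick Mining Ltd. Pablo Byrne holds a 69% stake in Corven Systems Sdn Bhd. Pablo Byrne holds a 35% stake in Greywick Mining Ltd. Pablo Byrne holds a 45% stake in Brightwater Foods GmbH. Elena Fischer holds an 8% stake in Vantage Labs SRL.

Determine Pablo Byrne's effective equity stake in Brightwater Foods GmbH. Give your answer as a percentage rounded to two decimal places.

Pablo reaches Brightwater along 4 paths.
Direct stake: 45% = 45%.
Via Cobalt: 100% × 25% = 25%.
Via Greywick: 35% × 18% = 6.3%.
Via Corven → Greywick: 69% × 48% × 18% = 5.9616%.
Total: 45% + 25% + 6.3% + 5.9616% = 82.2616%.
Rounded: 82.26%.

82.26%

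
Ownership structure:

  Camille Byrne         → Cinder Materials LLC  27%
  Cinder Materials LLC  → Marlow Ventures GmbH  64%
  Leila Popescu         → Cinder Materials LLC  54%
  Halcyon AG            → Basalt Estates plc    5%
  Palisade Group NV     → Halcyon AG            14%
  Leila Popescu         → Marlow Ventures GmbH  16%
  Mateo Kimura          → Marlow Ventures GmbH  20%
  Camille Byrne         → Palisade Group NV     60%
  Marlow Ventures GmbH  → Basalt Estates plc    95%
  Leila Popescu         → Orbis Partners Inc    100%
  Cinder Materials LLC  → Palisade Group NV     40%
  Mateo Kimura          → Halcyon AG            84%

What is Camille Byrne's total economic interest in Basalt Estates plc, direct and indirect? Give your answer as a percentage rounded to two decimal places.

Camille reaches Basalt along 3 paths.
Via Cinder → Marlow: 27% × 64% × 95% = 16.416%.
Via Palisade → Halcyon: 60% × 14% × 5% = 0.42%.
Via Cinder → Palisade → Halcyon: 27% × 40% × 14% × 5% = 0.0756%.
Total: 16.416% + 0.42% + 0.0756% = 16.9116%.
Rounded: 16.91%.

16.91%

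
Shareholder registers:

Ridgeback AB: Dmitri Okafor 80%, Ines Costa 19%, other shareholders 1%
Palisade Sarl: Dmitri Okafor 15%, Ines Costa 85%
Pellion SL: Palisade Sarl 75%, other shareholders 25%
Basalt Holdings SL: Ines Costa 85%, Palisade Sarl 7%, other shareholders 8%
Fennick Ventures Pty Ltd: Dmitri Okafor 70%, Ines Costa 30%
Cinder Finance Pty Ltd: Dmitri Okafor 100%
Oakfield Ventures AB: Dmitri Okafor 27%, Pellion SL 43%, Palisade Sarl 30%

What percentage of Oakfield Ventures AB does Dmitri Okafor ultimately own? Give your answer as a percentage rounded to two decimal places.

Dmitri reaches Oakfield along 3 paths.
Direct stake: 27% = 27%.
Via Palisade → Pellion: 15% × 75% × 43% = 4.8375%.
Via Palisade: 15% × 30% = 4.5%.
Total: 27% + 4.8375% + 4.5% = 36.3375%.
Rounded: 36.34%.

36.34%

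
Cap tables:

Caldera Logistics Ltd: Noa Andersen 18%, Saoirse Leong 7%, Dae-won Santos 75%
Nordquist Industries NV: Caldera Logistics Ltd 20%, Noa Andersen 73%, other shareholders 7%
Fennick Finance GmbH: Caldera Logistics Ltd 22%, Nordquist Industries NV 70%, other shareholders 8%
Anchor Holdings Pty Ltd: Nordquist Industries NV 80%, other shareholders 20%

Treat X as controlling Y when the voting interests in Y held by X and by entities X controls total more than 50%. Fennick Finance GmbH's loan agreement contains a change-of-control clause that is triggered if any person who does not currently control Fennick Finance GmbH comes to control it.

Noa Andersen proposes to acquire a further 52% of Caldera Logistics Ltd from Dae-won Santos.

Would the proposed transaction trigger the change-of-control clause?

The purchase adds only to Noa's holdings (Dae-won's stake shrinks), so Noa is the only person who could newly come to control Fennick.
Noa holds 73% of Nordquist, so Noa controls Nordquist.
Nordquist holds 70% of Fennick, so Noa controls Fennick.
So Noa already controls Fennick before the transaction.
After the purchase, Noa's direct stake in Caldera rises to 18% + 52% = 70%, and Dae-won's stake falls to 23%.
Noa controlled Fennick already, so this is not a new person acquiring control; every other person's position is unchanged or reduced.
No new person acquires control, so the clause is not triggered.

No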